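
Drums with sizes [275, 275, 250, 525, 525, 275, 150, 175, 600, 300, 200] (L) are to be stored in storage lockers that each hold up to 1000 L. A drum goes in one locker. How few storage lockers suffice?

Total = 600 + 525 + 525 + 300 + 275 + 275 + 275 + 250 + 200 + 175 + 150 = 3550 L.
Lower bound: ⌈3550/1000⌉ = 4 storage lockers.
A packing using 4 storage lockers:
  locker 1: 600 + 300 = 900
  locker 2: 525 + 275 + 200 = 1000
  locker 3: 525 + 275 + 175 = 975
  locker 4: 275 + 250 + 150 = 675
This matches the lower bound, so 4 is optimal.

4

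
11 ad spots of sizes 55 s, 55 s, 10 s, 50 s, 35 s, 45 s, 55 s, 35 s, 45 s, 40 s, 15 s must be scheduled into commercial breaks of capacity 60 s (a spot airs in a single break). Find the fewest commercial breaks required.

Total = 55 + 55 + 55 + 50 + 45 + 45 + 40 + 35 + 35 + 15 + 10 = 440 s.
Lower bound: ⌈440/60⌉ = 8 commercial breaks.
Also, 9 ad spots each exceed 30 s, and no two of those can share a break, so at least 9 commercial breaks are needed.
A packing using 9 commercial breaks:
  break 1: 55 = 55
  break 2: 55 = 55
  break 3: 55 = 55
  break 4: 50 + 10 = 60
  break 5: 45 + 15 = 60
  break 6: 45 = 45
  break 7: 40 = 40
  break 8: 35 = 35
  break 9: 35 = 35
This matches the lower bound, so 9 is optimal.

9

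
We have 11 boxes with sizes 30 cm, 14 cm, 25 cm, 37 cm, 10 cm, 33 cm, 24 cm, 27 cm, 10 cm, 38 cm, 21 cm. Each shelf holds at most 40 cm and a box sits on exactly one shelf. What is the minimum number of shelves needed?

Total = 38 + 37 + 33 + 30 + 27 + 25 + 24 + 21 + 14 + 10 + 10 = 269 cm.
Lower bound: ⌈269/40⌉ = 7 shelves.
Also, 8 boxes each exceed 20 cm, and no two of those can share a shelf, so at least 8 shelves are needed.
A packing using 8 shelves:
  shelf 1: 38 = 38
  shelf 2: 37 = 37
  shelf 3: 33 = 33
  shelf 4: 30 + 10 = 40
  shelf 5: 27 + 10 = 37
  shelf 6: 25 + 14 = 39
  shelf 7: 24 = 24
  shelf 8: 21 = 21
This matches the lower bound, so 8 is optimal.

8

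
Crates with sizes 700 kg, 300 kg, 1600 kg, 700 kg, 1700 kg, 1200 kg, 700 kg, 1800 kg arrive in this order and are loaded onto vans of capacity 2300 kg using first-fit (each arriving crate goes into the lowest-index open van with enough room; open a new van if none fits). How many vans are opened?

5

  700 → van 1 (new)  [load 700/2300]
  300 → van 1  [load 1000/2300]
  1600 → van 2 (new)  [load 1600/2300]
  700 → van 1  [load 1700/2300]
  1700 → van 3 (new)  [load 1700/2300]
  1200 → van 4 (new)  [load 1200/2300]
  700 → van 2  [load 2300/2300]
  1800 → van 5 (new)  [load 1800/2300]
5 vans opened.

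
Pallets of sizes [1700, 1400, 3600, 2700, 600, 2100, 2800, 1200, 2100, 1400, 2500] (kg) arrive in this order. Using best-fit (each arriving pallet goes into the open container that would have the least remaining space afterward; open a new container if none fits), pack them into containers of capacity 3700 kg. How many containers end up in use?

7

  1700 → container 1 (new)  [load 1700/3700]
  1400 → container 1  [load 3100/3700]
  3600 → container 2 (new)  [load 3600/3700]
  2700 → container 3 (new)  [load 2700/3700]
  600 → container 1  [load 3700/3700]
  2100 → container 4 (new)  [load 2100/3700]
  2800 → container 5 (new)  [load 2800/3700]
  1200 → container 4  [load 3300/3700]
  2100 → container 6 (new)  [load 2100/3700]
  1400 → container 6  [load 3500/3700]
  2500 → container 7 (new)  [load 2500/3700]
7 containers opened.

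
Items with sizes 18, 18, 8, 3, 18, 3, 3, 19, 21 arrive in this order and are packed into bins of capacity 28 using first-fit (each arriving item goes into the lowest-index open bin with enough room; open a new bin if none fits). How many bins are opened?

5

  18 → bin 1 (new)  [load 18/28]
  18 → bin 2 (new)  [load 18/28]
  8 → bin 1  [load 26/28]
  3 → bin 2  [load 21/28]
  18 → bin 3 (new)  [load 18/28]
  3 → bin 2  [load 24/28]
  3 → bin 2  [load 27/28]
  19 → bin 4 (new)  [load 19/28]
  21 → bin 5 (new)  [load 21/28]
5 bins opened.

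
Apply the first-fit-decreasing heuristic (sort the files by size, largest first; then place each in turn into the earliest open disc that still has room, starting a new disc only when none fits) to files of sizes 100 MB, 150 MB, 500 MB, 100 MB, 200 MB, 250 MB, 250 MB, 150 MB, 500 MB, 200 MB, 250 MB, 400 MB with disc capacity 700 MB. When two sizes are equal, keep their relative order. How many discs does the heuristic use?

5

Sorted descending: 500, 500, 400, 250, 250, 250, 200, 200, 150, 150, 100, 100.
  500 → disc 1 (new)  [load 500/700]
  500 → disc 2 (new)  [load 500/700]
  400 → disc 3 (new)  [load 400/700]
  250 → disc 3  [load 650/700]
  250 → disc 4 (new)  [load 250/700]
  250 → disc 4  [load 500/700]
  200 → disc 1  [load 700/700]
  200 → disc 2  [load 700/700]
  150 → disc 4  [load 650/700]
  150 → disc 5 (new)  [load 150/700]
  100 → disc 5  [load 250/700]
  100 → disc 5  [load 350/700]
5 discs opened.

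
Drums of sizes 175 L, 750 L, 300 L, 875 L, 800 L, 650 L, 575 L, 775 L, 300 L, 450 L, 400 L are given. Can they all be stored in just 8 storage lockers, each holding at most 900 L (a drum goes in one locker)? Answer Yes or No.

A valid assignment using 8 storage lockers:
  locker 1: 875 = 875
  locker 2: 800 = 800
  locker 3: 775 = 775
  locker 4: 750 = 750
  locker 5: 650 + 175 = 825
  locker 6: 575 + 300 = 875
  locker 7: 450 + 400 = 850
  locker 8: 300 = 300
Every load is within 900 L, so 8 storage lockers suffice.

Yes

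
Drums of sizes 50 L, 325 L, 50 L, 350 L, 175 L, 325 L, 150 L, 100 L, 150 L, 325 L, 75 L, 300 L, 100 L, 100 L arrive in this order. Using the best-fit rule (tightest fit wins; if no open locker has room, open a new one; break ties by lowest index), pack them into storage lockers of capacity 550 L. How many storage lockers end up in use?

5

  50 → locker 1 (new)  [load 50/550]
  325 → locker 1  [load 375/550]
  50 → locker 1  [load 425/550]
  350 → locker 2 (new)  [load 350/550]
  175 → locker 2  [load 525/550]
  325 → locker 3 (new)  [load 325/550]
  150 → locker 3  [load 475/550]
  100 → locker 1  [load 525/550]
  150 → locker 4 (new)  [load 150/550]
  325 → locker 4  [load 475/550]
  75 → locker 3  [load 550/550]
  300 → locker 5 (new)  [load 300/550]
  100 → locker 5  [load 400/550]
  100 → locker 5  [load 500/550]
5 storage lockers opened.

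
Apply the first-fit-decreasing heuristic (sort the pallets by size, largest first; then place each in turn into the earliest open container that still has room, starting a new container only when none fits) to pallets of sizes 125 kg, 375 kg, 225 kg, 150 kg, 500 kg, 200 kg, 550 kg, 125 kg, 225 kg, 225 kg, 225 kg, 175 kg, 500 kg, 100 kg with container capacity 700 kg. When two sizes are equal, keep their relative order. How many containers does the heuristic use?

Sorted descending: 550, 500, 500, 375, 225, 225, 225, 225, 200, 175, 150, 125, 125, 100.
  550 → container 1 (new)  [load 550/700]
  500 → container 2 (new)  [load 500/700]
  500 → container 3 (new)  [load 500/700]
  375 → container 4 (new)  [load 375/700]
  225 → container 4  [load 600/700]
  225 → container 5 (new)  [load 225/700]
  225 → container 5  [load 450/700]
  225 → container 5  [load 675/700]
  200 → container 2  [load 700/700]
  175 → container 3  [load 675/700]
  150 → container 1  [load 700/700]
  125 → container 6 (new)  [load 125/700]
  125 → container 6  [load 250/700]
  100 → container 4  [load 700/700]
6 containers opened.

6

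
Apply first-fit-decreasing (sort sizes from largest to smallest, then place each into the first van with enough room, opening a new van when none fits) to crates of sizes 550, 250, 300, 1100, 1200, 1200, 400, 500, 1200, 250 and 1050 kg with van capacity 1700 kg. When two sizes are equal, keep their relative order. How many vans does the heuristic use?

5

Sorted descending: 1200, 1200, 1200, 1100, 1050, 550, 500, 400, 300, 250, 250.
  1200 → van 1 (new)  [load 1200/1700]
  1200 → van 2 (new)  [load 1200/1700]
  1200 → van 3 (new)  [load 1200/1700]
  1100 → van 4 (new)  [load 1100/1700]
  1050 → van 5 (new)  [load 1050/1700]
  550 → van 4  [load 1650/1700]
  500 → van 1  [load 1700/1700]
  400 → van 2  [load 1600/1700]
  300 → van 3  [load 1500/1700]
  250 → van 5  [load 1300/1700]
  250 → van 5  [load 1550/1700]
5 vans opened.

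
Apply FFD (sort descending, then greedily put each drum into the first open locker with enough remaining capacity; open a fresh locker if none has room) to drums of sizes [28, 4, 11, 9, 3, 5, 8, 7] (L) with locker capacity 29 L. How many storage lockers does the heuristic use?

Sorted descending: 28, 11, 9, 8, 7, 5, 4, 3.
  28 → locker 1 (new)  [load 28/29]
  11 → locker 2 (new)  [load 11/29]
  9 → locker 2  [load 20/29]
  8 → locker 2  [load 28/29]
  7 → locker 3 (new)  [load 7/29]
  5 → locker 3  [load 12/29]
  4 → locker 3  [load 16/29]
  3 → locker 3  [load 19/29]
3 storage lockers opened.

3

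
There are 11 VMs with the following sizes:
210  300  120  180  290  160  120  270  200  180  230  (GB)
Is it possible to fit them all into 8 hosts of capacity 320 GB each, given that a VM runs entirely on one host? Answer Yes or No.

No

Total = 2260 GB; ⌈2260/320⌉ = 8.
The bound of 8 does not rule out 8, but exhaustive search shows no assignment into 8 hosts of capacity 320 GB exists — the minimum is 9.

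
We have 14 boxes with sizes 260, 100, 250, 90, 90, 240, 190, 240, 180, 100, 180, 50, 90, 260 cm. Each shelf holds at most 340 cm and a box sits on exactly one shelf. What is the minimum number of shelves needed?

8

Total = 260 + 260 + 250 + 240 + 240 + 190 + 180 + 180 + 100 + 100 + 90 + 90 + 90 + 50 = 2320 cm.
Lower bound: ⌈2320/340⌉ = 7 shelves.
Also, 8 boxes each exceed 170 cm, and no two of those can share a shelf, so at least 8 shelves are needed.
A packing using 8 shelves:
  shelf 1: 260 + 50 = 310
  shelf 2: 260 = 260
  shelf 3: 250 + 90 = 340
  shelf 4: 240 + 100 = 340
  shelf 5: 240 + 100 = 340
  shelf 6: 190 + 90 = 280
  shelf 7: 180 + 90 = 270
  shelf 8: 180 = 180
This matches the lower bound, so 8 is optimal.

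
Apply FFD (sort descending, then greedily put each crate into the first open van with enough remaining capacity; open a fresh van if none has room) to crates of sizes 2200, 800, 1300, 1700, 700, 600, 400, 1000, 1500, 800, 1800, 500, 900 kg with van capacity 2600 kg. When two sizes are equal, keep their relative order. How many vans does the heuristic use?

6

Sorted descending: 2200, 1800, 1700, 1500, 1300, 1000, 900, 800, 800, 700, 600, 500, 400.
  2200 → van 1 (new)  [load 2200/2600]
  1800 → van 2 (new)  [load 1800/2600]
  1700 → van 3 (new)  [load 1700/2600]
  1500 → van 4 (new)  [load 1500/2600]
  1300 → van 5 (new)  [load 1300/2600]
  1000 → van 4  [load 2500/2600]
  900 → van 3  [load 2600/2600]
  800 → van 2  [load 2600/2600]
  800 → van 5  [load 2100/2600]
  700 → van 6 (new)  [load 700/2600]
  600 → van 6  [load 1300/2600]
  500 → van 5  [load 2600/2600]
  400 → van 1  [load 2600/2600]
6 vans opened.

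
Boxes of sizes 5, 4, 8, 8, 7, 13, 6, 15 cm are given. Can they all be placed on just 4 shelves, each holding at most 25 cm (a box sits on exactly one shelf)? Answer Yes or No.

A valid assignment using 3 shelves:
  shelf 1: 15 + 8 = 23
  shelf 2: 13 + 8 + 4 = 25
  shelf 3: 7 + 6 + 5 = 18
That uses only 3 ≤ 4, so 4 shelves are enough.

Yes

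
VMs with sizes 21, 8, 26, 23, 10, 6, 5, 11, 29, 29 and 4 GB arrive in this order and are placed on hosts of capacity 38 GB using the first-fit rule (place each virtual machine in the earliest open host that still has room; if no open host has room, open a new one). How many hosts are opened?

  21 → host 1 (new)  [load 21/38]
  8 → host 1  [load 29/38]
  26 → host 2 (new)  [load 26/38]
  23 → host 3 (new)  [load 23/38]
  10 → host 2  [load 36/38]
  6 → host 1  [load 35/38]
  5 → host 3  [load 28/38]
  11 → host 4 (new)  [load 11/38]
  29 → host 5 (new)  [load 29/38]
  29 → host 6 (new)  [load 29/38]
  4 → host 3  [load 32/38]
6 hosts opened.

6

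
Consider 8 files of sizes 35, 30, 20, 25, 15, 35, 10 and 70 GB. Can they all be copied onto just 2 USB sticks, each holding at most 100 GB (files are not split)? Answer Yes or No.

No

Total = 240 GB; ⌈240/100⌉ = 3.
At least 3 USB sticks are required, but only 2 are allowed.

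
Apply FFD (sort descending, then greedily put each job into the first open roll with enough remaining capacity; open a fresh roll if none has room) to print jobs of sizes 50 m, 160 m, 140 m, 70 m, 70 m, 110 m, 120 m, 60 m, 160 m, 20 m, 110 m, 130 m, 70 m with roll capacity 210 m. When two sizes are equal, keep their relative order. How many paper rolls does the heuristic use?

7

Sorted descending: 160, 160, 140, 130, 120, 110, 110, 70, 70, 70, 60, 50, 20.
  160 → roll 1 (new)  [load 160/210]
  160 → roll 2 (new)  [load 160/210]
  140 → roll 3 (new)  [load 140/210]
  130 → roll 4 (new)  [load 130/210]
  120 → roll 5 (new)  [load 120/210]
  110 → roll 6 (new)  [load 110/210]
  110 → roll 7 (new)  [load 110/210]
  70 → roll 3  [load 210/210]
  70 → roll 4  [load 200/210]
  70 → roll 5  [load 190/210]
  60 → roll 6  [load 170/210]
  50 → roll 1  [load 210/210]
  20 → roll 2  [load 180/210]
7 paper rolls opened.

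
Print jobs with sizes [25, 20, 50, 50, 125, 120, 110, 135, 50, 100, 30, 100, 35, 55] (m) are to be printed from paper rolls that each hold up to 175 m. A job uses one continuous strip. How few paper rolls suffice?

6

Total = 135 + 125 + 120 + 110 + 100 + 100 + 55 + 50 + 50 + 50 + 35 + 30 + 25 + 20 = 1005 m.
Lower bound: ⌈1005/175⌉ = 6 paper rolls.
A packing using 6 paper rolls:
  roll 1: 135 + 35 = 170
  roll 2: 125 + 50 = 175
  roll 3: 120 + 55 = 175
  roll 4: 110 + 50 = 160
  roll 5: 100 + 50 + 25 = 175
  roll 6: 100 + 30 + 20 = 150
This matches the lower bound, so 6 is optimal.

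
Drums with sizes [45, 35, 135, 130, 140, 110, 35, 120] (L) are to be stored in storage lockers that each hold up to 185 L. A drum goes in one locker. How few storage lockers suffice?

5

Total = 140 + 135 + 130 + 120 + 110 + 45 + 35 + 35 = 750 L.
Lower bound: ⌈750/185⌉ = 5 storage lockers.
A packing using 5 storage lockers:
  locker 1: 140 + 45 = 185
  locker 2: 135 + 35 = 170
  locker 3: 130 + 35 = 165
  locker 4: 120 = 120
  locker 5: 110 = 110
This matches the lower bound, so 5 is optimal.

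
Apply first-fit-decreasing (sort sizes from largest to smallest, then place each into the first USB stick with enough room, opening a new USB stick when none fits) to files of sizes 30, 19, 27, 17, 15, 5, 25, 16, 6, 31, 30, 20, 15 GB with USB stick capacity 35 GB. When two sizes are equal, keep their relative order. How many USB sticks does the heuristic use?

Sorted descending: 31, 30, 30, 27, 25, 20, 19, 17, 16, 15, 15, 6, 5.
  31 → USB stick 1 (new)  [load 31/35]
  30 → USB stick 2 (new)  [load 30/35]
  30 → USB stick 3 (new)  [load 30/35]
  27 → USB stick 4 (new)  [load 27/35]
  25 → USB stick 5 (new)  [load 25/35]
  20 → USB stick 6 (new)  [load 20/35]
  19 → USB stick 7 (new)  [load 19/35]
  17 → USB stick 8 (new)  [load 17/35]
  16 → USB stick 7  [load 35/35]
  15 → USB stick 6  [load 35/35]
  15 → USB stick 8  [load 32/35]
  6 → USB stick 4  [load 33/35]
  5 → USB stick 2  [load 35/35]
8 USB sticks opened.

8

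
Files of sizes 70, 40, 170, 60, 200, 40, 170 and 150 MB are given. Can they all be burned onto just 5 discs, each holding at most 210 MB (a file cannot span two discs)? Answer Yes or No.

Yes

A valid assignment using 5 discs:
  disc 1: 200 = 200
  disc 2: 170 + 40 = 210
  disc 3: 170 + 40 = 210
  disc 4: 150 + 60 = 210
  disc 5: 70 = 70
Every load is within 210 MB, so 5 discs suffice.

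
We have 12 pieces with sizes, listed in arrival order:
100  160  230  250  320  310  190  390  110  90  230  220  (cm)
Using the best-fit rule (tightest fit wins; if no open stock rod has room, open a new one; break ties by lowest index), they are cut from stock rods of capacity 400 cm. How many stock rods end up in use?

  100 → stock rod 1 (new)  [load 100/400]
  160 → stock rod 1  [load 260/400]
  230 → stock rod 2 (new)  [load 230/400]
  250 → stock rod 3 (new)  [load 250/400]
  320 → stock rod 4 (new)  [load 320/400]
  310 → stock rod 5 (new)  [load 310/400]
  190 → stock rod 6 (new)  [load 190/400]
  390 → stock rod 7 (new)  [load 390/400]
  110 → stock rod 1  [load 370/400]
  90 → stock rod 5  [load 400/400]
  230 → stock rod 8 (new)  [load 230/400]
  220 → stock rod 9 (new)  [load 220/400]
9 stock rods opened.

9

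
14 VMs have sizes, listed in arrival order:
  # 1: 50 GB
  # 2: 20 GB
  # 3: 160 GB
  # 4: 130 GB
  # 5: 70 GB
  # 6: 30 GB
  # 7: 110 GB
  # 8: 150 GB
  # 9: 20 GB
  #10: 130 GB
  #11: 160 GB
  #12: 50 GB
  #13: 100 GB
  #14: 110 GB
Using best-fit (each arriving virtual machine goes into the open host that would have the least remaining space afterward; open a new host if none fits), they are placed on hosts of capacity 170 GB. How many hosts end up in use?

9

  50 → host 1 (new)  [load 50/170]
  20 → host 1  [load 70/170]
  160 → host 2 (new)  [load 160/170]
  130 → host 3 (new)  [load 130/170]
  70 → host 1  [load 140/170]
  30 → host 1  [load 170/170]
  110 → host 4 (new)  [load 110/170]
  150 → host 5 (new)  [load 150/170]
  20 → host 5  [load 170/170]
  130 → host 6 (new)  [load 130/170]
  160 → host 7 (new)  [load 160/170]
  50 → host 4  [load 160/170]
  100 → host 8 (new)  [load 100/170]
  110 → host 9 (new)  [load 110/170]
9 hosts opened.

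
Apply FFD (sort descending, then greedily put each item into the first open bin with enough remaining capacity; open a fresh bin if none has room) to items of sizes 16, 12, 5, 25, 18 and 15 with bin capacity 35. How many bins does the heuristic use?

3

Sorted descending: 25, 18, 16, 15, 12, 5.
  25 → bin 1 (new)  [load 25/35]
  18 → bin 2 (new)  [load 18/35]
  16 → bin 2  [load 34/35]
  15 → bin 3 (new)  [load 15/35]
  12 → bin 3  [load 27/35]
  5 → bin 1  [load 30/35]
3 bins opened.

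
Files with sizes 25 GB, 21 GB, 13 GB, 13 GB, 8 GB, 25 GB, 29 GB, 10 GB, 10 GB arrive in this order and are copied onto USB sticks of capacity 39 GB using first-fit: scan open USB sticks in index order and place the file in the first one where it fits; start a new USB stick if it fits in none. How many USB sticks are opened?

  25 → USB stick 1 (new)  [load 25/39]
  21 → USB stick 2 (new)  [load 21/39]
  13 → USB stick 1  [load 38/39]
  13 → USB stick 2  [load 34/39]
  8 → USB stick 3 (new)  [load 8/39]
  25 → USB stick 3  [load 33/39]
  29 → USB stick 4 (new)  [load 29/39]
  10 → USB stick 4  [load 39/39]
  10 → USB stick 5 (new)  [load 10/39]
5 USB sticks opened.

5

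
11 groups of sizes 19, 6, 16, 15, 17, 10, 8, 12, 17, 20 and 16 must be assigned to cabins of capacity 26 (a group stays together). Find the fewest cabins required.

8

Total = 20 + 19 + 17 + 17 + 16 + 16 + 15 + 12 + 10 + 8 + 6 = 156.
Lower bound: ⌈156/26⌉ = 6 cabins.
Also, 7 groups each exceed 13, and no two of those can share a cabin, so at least 7 cabins are needed.
A packing using 8 cabins:
  cabin 1: 20 + 6 = 26
  cabin 2: 19 = 19
  cabin 3: 17 + 8 = 25
  cabin 4: 17 = 17
  cabin 5: 16 + 10 = 26
  cabin 6: 16 = 16
  cabin 7: 15 = 15
  cabin 8: 12 = 12
No arrangement into 7 cabins stays within capacity, so 8 is optimal.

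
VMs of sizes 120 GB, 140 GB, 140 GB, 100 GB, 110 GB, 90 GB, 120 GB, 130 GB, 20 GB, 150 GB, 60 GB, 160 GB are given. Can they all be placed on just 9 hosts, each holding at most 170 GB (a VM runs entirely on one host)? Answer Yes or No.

Total = 1340 GB; ⌈1340/170⌉ = 8.
10 VMs each exceed half the capacity and cannot share a host, forcing at least 10 hosts.
At least 10 hosts are required, but only 9 are allowed.

No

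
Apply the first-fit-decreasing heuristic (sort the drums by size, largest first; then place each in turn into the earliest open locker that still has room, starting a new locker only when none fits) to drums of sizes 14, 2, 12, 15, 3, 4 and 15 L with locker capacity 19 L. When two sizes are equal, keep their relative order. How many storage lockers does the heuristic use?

4

Sorted descending: 15, 15, 14, 12, 4, 3, 2.
  15 → locker 1 (new)  [load 15/19]
  15 → locker 2 (new)  [load 15/19]
  14 → locker 3 (new)  [load 14/19]
  12 → locker 4 (new)  [load 12/19]
  4 → locker 1  [load 19/19]
  3 → locker 2  [load 18/19]
  2 → locker 3  [load 16/19]
4 storage lockers opened.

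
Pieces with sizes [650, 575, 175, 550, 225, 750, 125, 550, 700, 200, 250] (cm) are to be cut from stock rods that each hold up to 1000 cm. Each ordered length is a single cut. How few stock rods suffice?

Total = 750 + 700 + 650 + 575 + 550 + 550 + 250 + 225 + 200 + 175 + 125 = 4750 cm.
Lower bound: ⌈4750/1000⌉ = 5 stock rods.
Also, 6 pieces each exceed 500 cm, and no two of those can share a stock rod, so at least 6 stock rods are needed.
A packing using 6 stock rods:
  stock rod 1: 750 + 250 = 1000
  stock rod 2: 700 + 225 = 925
  stock rod 3: 650 + 200 + 125 = 975
  stock rod 4: 575 + 175 = 750
  stock rod 5: 550 = 550
  stock rod 6: 550 = 550
This matches the lower bound, so 6 is optimal.

6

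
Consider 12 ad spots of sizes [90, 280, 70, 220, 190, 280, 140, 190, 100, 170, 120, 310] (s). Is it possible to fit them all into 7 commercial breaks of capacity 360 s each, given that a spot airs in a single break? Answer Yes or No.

A valid assignment using 7 commercial breaks:
  break 1: 310 = 310
  break 2: 280 + 70 = 350
  break 3: 280 = 280
  break 4: 220 + 140 = 360
  break 5: 190 + 170 = 360
  break 6: 190 + 120 = 310
  break 7: 100 + 90 = 190
Every load is within 360 s, so 7 commercial breaks suffice.

Yes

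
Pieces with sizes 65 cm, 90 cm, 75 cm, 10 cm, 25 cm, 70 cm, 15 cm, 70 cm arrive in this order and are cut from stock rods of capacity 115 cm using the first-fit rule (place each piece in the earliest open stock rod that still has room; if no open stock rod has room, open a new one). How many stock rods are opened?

  65 → stock rod 1 (new)  [load 65/115]
  90 → stock rod 2 (new)  [load 90/115]
  75 → stock rod 3 (new)  [load 75/115]
  10 → stock rod 1  [load 75/115]
  25 → stock rod 1  [load 100/115]
  70 → stock rod 4 (new)  [load 70/115]
  15 → stock rod 1  [load 115/115]
  70 → stock rod 5 (new)  [load 70/115]
5 stock rods opened.

5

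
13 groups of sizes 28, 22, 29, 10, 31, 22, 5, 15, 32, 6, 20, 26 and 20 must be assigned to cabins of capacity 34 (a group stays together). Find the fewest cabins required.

Total = 32 + 31 + 29 + 28 + 26 + 22 + 22 + 20 + 20 + 15 + 10 + 6 + 5 = 266.
Lower bound: ⌈266/34⌉ = 8 cabins.
Also, 9 groups each exceed 17, and no two of those can share a cabin, so at least 9 cabins are needed.
A packing using 10 cabins:
  cabin 1: 32 = 32
  cabin 2: 31 = 31
  cabin 3: 29 + 5 = 34
  cabin 4: 28 + 6 = 34
  cabin 5: 26 = 26
  cabin 6: 22 + 10 = 32
  cabin 7: 22 = 22
  cabin 8: 20 = 20
  cabin 9: 20 = 20
  cabin 10: 15 = 15
No arrangement into 9 cabins stays within capacity, so 10 is optimal.

10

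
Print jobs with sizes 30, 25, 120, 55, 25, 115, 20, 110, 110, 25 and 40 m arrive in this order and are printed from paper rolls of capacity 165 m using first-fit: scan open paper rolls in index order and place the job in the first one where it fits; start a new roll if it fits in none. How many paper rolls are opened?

  30 → roll 1 (new)  [load 30/165]
  25 → roll 1  [load 55/165]
  120 → roll 2 (new)  [load 120/165]
  55 → roll 1  [load 110/165]
  25 → roll 1  [load 135/165]
  115 → roll 3 (new)  [load 115/165]
  20 → roll 1  [load 155/165]
  110 → roll 4 (new)  [load 110/165]
  110 → roll 5 (new)  [load 110/165]
  25 → roll 2  [load 145/165]
  40 → roll 3  [load 155/165]
5 paper rolls opened.

5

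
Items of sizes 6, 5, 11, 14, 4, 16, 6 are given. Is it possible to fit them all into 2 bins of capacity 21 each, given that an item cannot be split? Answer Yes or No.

Total = 62; ⌈62/21⌉ = 3.
At least 3 bins are required, but only 2 are allowed.

No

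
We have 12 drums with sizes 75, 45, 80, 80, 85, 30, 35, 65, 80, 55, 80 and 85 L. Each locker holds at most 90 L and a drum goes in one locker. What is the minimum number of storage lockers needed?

10

Total = 85 + 85 + 80 + 80 + 80 + 80 + 75 + 65 + 55 + 45 + 35 + 30 = 795 L.
Lower bound: ⌈795/90⌉ = 9 storage lockers.
A packing using 10 storage lockers:
  locker 1: 85 = 85
  locker 2: 85 = 85
  locker 3: 80 = 80
  locker 4: 80 = 80
  locker 5: 80 = 80
  locker 6: 80 = 80
  locker 7: 75 = 75
  locker 8: 65 = 65
  locker 9: 55 + 35 = 90
  locker 10: 45 + 30 = 75
No arrangement into 9 storage lockers stays within capacity, so 10 is optimal.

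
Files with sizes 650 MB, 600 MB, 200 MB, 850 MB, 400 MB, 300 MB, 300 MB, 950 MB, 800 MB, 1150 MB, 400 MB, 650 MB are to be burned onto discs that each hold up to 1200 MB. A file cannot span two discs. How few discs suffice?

7

Total = 1150 + 950 + 850 + 800 + 650 + 650 + 600 + 400 + 400 + 300 + 300 + 200 = 7250 MB.
Lower bound: ⌈7250/1200⌉ = 7 discs.
A packing using 7 discs:
  disc 1: 1150 = 1150
  disc 2: 950 + 200 = 1150
  disc 3: 850 + 300 = 1150
  disc 4: 800 + 400 = 1200
  disc 5: 650 + 400 = 1050
  disc 6: 650 + 300 = 950
  disc 7: 600 = 600
This matches the lower bound, so 7 is optimal.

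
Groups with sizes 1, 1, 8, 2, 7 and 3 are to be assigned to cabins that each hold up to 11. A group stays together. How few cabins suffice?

2

Total = 8 + 7 + 3 + 2 + 1 + 1 = 22.
Lower bound: ⌈22/11⌉ = 2 cabins.
A packing using 2 cabins:
  cabin 1: 8 + 3 = 11
  cabin 2: 7 + 2 + 1 + 1 = 11
This matches the lower bound, so 2 is optimal.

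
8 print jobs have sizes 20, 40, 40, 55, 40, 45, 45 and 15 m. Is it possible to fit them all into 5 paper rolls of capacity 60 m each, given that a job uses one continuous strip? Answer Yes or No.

Total = 300 m; ⌈300/60⌉ = 5.
6 print jobs each exceed half the capacity and cannot share a roll, forcing at least 6 paper rolls.
At least 6 paper rolls are required, but only 5 are allowed.

No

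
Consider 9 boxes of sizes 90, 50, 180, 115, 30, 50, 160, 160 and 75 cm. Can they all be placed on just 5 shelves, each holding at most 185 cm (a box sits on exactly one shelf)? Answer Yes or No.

No

Total = 910 cm; ⌈910/185⌉ = 5.
The bound of 5 does not rule out 5, but exhaustive search shows no assignment into 5 shelves of capacity 185 cm exists — the minimum is 6.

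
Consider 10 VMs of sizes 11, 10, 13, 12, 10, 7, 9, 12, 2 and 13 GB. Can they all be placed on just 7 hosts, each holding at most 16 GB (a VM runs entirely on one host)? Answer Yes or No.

No

Total = 99 GB; ⌈99/16⌉ = 7.
8 VMs each exceed half the capacity and cannot share a host, forcing at least 8 hosts.
At least 8 hosts are required, but only 7 are allowed.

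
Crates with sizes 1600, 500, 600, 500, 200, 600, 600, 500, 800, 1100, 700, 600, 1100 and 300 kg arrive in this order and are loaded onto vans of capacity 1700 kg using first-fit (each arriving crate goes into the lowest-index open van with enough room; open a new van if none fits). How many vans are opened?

  1600 → van 1 (new)  [load 1600/1700]
  500 → van 2 (new)  [load 500/1700]
  600 → van 2  [load 1100/1700]
  500 → van 2  [load 1600/1700]
  200 → van 3 (new)  [load 200/1700]
  600 → van 3  [load 800/1700]
  600 → van 3  [load 1400/1700]
  500 → van 4 (new)  [load 500/1700]
  800 → van 4  [load 1300/1700]
  1100 → van 5 (new)  [load 1100/1700]
  700 → van 6 (new)  [load 700/1700]
  600 → van 5  [load 1700/1700]
  1100 → van 7 (new)  [load 1100/1700]
  300 → van 3  [load 1700/1700]
7 vans opened.

7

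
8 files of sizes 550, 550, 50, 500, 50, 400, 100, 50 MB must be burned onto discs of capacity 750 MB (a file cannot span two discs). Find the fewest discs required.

Total = 550 + 550 + 500 + 400 + 100 + 50 + 50 + 50 = 2250 MB.
Lower bound: ⌈2250/750⌉ = 3 discs.
Also, 4 files each exceed 375 MB, and no two of those can share a disc, so at least 4 discs are needed.
A packing using 4 discs:
  disc 1: 550 + 100 + 50 + 50 = 750
  disc 2: 550 + 50 = 600
  disc 3: 500 = 500
  disc 4: 400 = 400
This matches the lower bound, so 4 is optimal.

4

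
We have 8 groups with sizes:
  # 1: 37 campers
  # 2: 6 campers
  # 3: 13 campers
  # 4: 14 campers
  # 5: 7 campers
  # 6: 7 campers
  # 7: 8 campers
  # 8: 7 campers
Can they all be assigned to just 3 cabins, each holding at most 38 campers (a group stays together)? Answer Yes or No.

Yes

A valid assignment using 3 cabins:
  cabin 1: 37 = 37
  cabin 2: 14 + 13 + 8 = 35
  cabin 3: 7 + 7 + 7 + 6 = 27
Every load is within 38 campers, so 3 cabins suffice.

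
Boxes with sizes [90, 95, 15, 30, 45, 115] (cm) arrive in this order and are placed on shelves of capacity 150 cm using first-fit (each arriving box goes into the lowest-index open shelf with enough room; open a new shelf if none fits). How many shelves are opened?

3

  90 → shelf 1 (new)  [load 90/150]
  95 → shelf 2 (new)  [load 95/150]
  15 → shelf 1  [load 105/150]
  30 → shelf 1  [load 135/150]
  45 → shelf 2  [load 140/150]
  115 → shelf 3 (new)  [load 115/150]
3 shelves opened.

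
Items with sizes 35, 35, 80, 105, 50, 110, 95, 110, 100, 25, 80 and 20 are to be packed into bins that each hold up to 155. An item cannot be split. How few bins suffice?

7

Total = 110 + 110 + 105 + 100 + 95 + 80 + 80 + 50 + 35 + 35 + 25 + 20 = 845.
Lower bound: ⌈845/155⌉ = 6 bins.
Also, 7 items each exceed 155/2, and no two of those can share a bin, so at least 7 bins are needed.
A packing using 7 bins:
  bin 1: 110 + 35 = 145
  bin 2: 110 + 35 = 145
  bin 3: 105 + 50 = 155
  bin 4: 100 + 25 + 20 = 145
  bin 5: 95 = 95
  bin 6: 80 = 80
  bin 7: 80 = 80
This matches the lower bound, so 7 is optimal.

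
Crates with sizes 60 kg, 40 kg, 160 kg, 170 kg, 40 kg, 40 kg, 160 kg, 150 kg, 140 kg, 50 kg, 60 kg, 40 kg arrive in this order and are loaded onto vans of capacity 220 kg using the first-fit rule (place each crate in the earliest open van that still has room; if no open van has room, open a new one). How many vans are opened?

  60 → van 1 (new)  [load 60/220]
  40 → van 1  [load 100/220]
  160 → van 2 (new)  [load 160/220]
  170 → van 3 (new)  [load 170/220]
  40 → van 1  [load 140/220]
  40 → van 1  [load 180/220]
  160 → van 4 (new)  [load 160/220]
  150 → van 5 (new)  [load 150/220]
  140 → van 6 (new)  [load 140/220]
  50 → van 2  [load 210/220]
  60 → van 4  [load 220/220]
  40 → van 1  [load 220/220]
6 vans opened.

6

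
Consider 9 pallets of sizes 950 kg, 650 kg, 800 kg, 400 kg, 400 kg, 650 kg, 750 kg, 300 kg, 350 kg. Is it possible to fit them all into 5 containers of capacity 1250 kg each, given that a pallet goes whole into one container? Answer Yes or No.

A valid assignment using 5 containers:
  container 1: 950 + 300 = 1250
  container 2: 800 + 400 = 1200
  container 3: 750 + 400 = 1150
  container 4: 650 + 350 = 1000
  container 5: 650 = 650
Every load is within 1250 kg, so 5 containers suffice.

Yes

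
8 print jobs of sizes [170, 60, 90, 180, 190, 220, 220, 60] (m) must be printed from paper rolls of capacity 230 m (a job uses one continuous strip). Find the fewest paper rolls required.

6

Total = 220 + 220 + 190 + 180 + 170 + 90 + 60 + 60 = 1190 m.
Lower bound: ⌈1190/230⌉ = 6 paper rolls.
A packing using 6 paper rolls:
  roll 1: 220 = 220
  roll 2: 220 = 220
  roll 3: 190 = 190
  roll 4: 180 = 180
  roll 5: 170 + 60 = 230
  roll 6: 90 + 60 = 150
This matches the lower bound, so 6 is optimal.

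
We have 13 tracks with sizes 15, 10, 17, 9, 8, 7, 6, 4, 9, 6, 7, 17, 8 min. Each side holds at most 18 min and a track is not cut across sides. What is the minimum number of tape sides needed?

8

Total = 17 + 17 + 15 + 10 + 9 + 9 + 8 + 8 + 7 + 7 + 6 + 6 + 4 = 123 min.
Lower bound: ⌈123/18⌉ = 7 tape sides.
A packing using 8 tape sides:
  side 1: 17 = 17
  side 2: 17 = 17
  side 3: 15 = 15
  side 4: 10 + 8 = 18
  side 5: 9 + 9 = 18
  side 6: 8 + 7 = 15
  side 7: 7 + 6 + 4 = 17
  side 8: 6 = 6
No arrangement into 7 tape sides stays within capacity, so 8 is optimal.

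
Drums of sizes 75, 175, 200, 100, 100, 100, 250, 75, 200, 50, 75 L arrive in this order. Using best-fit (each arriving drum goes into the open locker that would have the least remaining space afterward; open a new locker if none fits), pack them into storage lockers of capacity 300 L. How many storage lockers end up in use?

  75 → locker 1 (new)  [load 75/300]
  175 → locker 1  [load 250/300]
  200 → locker 2 (new)  [load 200/300]
  100 → locker 2  [load 300/300]
  100 → locker 3 (new)  [load 100/300]
  100 → locker 3  [load 200/300]
  250 → locker 4 (new)  [load 250/300]
  75 → locker 3  [load 275/300]
  200 → locker 5 (new)  [load 200/300]
  50 → locker 1  [load 300/300]
  75 → locker 5  [load 275/300]
5 storage lockers opened.

5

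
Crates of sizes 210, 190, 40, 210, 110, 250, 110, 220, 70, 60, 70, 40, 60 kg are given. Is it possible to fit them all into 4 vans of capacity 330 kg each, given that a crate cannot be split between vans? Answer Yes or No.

No

Total = 1640 kg; ⌈1640/330⌉ = 5.
At least 5 vans are required, but only 4 are allowed.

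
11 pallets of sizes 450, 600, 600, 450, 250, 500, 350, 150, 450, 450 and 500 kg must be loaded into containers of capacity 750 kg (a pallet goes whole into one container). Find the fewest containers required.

Total = 600 + 600 + 500 + 500 + 450 + 450 + 450 + 450 + 350 + 250 + 150 = 4750 kg.
Lower bound: ⌈4750/750⌉ = 7 containers.
Also, 8 pallets each exceed 375 kg, and no two of those can share a container, so at least 8 containers are needed.
A packing using 9 containers:
  container 1: 600 + 150 = 750
  container 2: 600 = 600
  container 3: 500 + 250 = 750
  container 4: 500 = 500
  container 5: 450 = 450
  container 6: 450 = 450
  container 7: 450 = 450
  container 8: 450 = 450
  container 9: 350 = 350
No arrangement into 8 containers stays within capacity, so 9 is optimal.

9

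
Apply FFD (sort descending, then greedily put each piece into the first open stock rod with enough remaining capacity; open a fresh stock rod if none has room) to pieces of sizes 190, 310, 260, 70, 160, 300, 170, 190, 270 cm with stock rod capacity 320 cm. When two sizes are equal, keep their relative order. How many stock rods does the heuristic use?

8

Sorted descending: 310, 300, 270, 260, 190, 190, 170, 160, 70.
  310 → stock rod 1 (new)  [load 310/320]
  300 → stock rod 2 (new)  [load 300/320]
  270 → stock rod 3 (new)  [load 270/320]
  260 → stock rod 4 (new)  [load 260/320]
  190 → stock rod 5 (new)  [load 190/320]
  190 → stock rod 6 (new)  [load 190/320]
  170 → stock rod 7 (new)  [load 170/320]
  160 → stock rod 8 (new)  [load 160/320]
  70 → stock rod 5  [load 260/320]
8 stock rods opened.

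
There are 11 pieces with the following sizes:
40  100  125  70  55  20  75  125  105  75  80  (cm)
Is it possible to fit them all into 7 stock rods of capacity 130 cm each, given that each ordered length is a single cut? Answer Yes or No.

Total = 870 cm; ⌈870/130⌉ = 7.
8 pieces each exceed half the capacity and cannot share a stock rod, forcing at least 8 stock rods.
At least 8 stock rods are required, but only 7 are allowed.

No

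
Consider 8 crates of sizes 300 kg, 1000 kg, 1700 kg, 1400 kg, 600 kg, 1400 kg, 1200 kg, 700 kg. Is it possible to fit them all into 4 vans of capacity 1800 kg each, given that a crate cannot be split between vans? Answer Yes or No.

Total = 8300 kg; ⌈8300/1800⌉ = 5.
At least 5 vans are required, but only 4 are allowed.

No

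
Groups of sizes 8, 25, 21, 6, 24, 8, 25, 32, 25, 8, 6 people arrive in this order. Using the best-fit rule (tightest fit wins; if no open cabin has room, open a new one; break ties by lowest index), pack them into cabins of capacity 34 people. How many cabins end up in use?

6

  8 → cabin 1 (new)  [load 8/34]
  25 → cabin 1  [load 33/34]
  21 → cabin 2 (new)  [load 21/34]
  6 → cabin 2  [load 27/34]
  24 → cabin 3 (new)  [load 24/34]
  8 → cabin 3  [load 32/34]
  25 → cabin 4 (new)  [load 25/34]
  32 → cabin 5 (new)  [load 32/34]
  25 → cabin 6 (new)  [load 25/34]
  8 → cabin 4  [load 33/34]
  6 → cabin 2  [load 33/34]
6 cabins opened.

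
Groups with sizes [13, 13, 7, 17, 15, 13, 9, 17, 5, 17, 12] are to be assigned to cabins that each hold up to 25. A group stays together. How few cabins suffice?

7

Total = 17 + 17 + 17 + 15 + 13 + 13 + 13 + 12 + 9 + 7 + 5 = 138.
Lower bound: ⌈138/25⌉ = 6 cabins.
Also, 7 groups each exceed 25/2, and no two of those can share a cabin, so at least 7 cabins are needed.
A packing using 7 cabins:
  cabin 1: 17 + 7 = 24
  cabin 2: 17 + 5 = 22
  cabin 3: 17 = 17
  cabin 4: 15 + 9 = 24
  cabin 5: 13 + 12 = 25
  cabin 6: 13 = 13
  cabin 7: 13 = 13
This matches the lower bound, so 7 is optimal.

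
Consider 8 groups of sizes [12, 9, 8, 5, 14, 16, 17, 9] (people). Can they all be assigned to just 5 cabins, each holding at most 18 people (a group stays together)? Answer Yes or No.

No

Total = 90 people; ⌈90/18⌉ = 5.
The bound of 5 does not rule out 5, but exhaustive search shows no assignment into 5 cabins of capacity 18 people exists — the minimum is 6.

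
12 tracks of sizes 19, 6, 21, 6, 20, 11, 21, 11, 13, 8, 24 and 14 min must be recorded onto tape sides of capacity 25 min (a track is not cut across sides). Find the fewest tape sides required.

8

Total = 24 + 21 + 21 + 20 + 19 + 14 + 13 + 11 + 11 + 8 + 6 + 6 = 174 min.
Lower bound: ⌈174/25⌉ = 7 tape sides.
A packing using 8 tape sides:
  side 1: 24 = 24
  side 2: 21 = 21
  side 3: 21 = 21
  side 4: 20 = 20
  side 5: 19 + 6 = 25
  side 6: 14 + 11 = 25
  side 7: 13 + 11 = 24
  side 8: 8 + 6 = 14
No arrangement into 7 tape sides stays within capacity, so 8 is optimal.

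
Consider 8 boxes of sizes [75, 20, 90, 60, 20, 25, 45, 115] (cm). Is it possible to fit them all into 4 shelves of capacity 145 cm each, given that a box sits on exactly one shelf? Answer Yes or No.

A valid assignment using 4 shelves:
  shelf 1: 115 + 25 = 140
  shelf 2: 90 + 45 = 135
  shelf 3: 75 + 60 = 135
  shelf 4: 20 + 20 = 40
Every load is within 145 cm, so 4 shelves suffice.

Yes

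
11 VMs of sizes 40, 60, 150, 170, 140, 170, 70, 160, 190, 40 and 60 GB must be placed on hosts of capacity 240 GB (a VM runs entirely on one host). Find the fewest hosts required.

6

Total = 190 + 170 + 170 + 160 + 150 + 140 + 70 + 60 + 60 + 40 + 40 = 1250 GB.
Lower bound: ⌈1250/240⌉ = 6 hosts.
A packing using 6 hosts:
  host 1: 190 + 40 = 230
  host 2: 170 + 70 = 240
  host 3: 170 + 60 = 230
  host 4: 160 + 60 = 220
  host 5: 150 + 40 = 190
  host 6: 140 = 140
This matches the lower bound, so 6 is optimal.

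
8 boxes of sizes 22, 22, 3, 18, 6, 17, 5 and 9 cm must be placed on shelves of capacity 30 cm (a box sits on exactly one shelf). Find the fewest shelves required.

Total = 22 + 22 + 18 + 17 + 9 + 6 + 5 + 3 = 102 cm.
Lower bound: ⌈102/30⌉ = 4 shelves.
A packing using 4 shelves:
  shelf 1: 22 + 6 = 28
  shelf 2: 22 + 5 + 3 = 30
  shelf 3: 18 + 9 = 27
  shelf 4: 17 = 17
This matches the lower bound, so 4 is optimal.

4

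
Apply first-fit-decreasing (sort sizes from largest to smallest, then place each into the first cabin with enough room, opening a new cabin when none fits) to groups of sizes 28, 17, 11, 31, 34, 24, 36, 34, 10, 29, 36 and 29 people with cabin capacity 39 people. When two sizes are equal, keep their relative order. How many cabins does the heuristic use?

Sorted descending: 36, 36, 34, 34, 31, 29, 29, 28, 24, 17, 11, 10.
  36 → cabin 1 (new)  [load 36/39]
  36 → cabin 2 (new)  [load 36/39]
  34 → cabin 3 (new)  [load 34/39]
  34 → cabin 4 (new)  [load 34/39]
  31 → cabin 5 (new)  [load 31/39]
  29 → cabin 6 (new)  [load 29/39]
  29 → cabin 7 (new)  [load 29/39]
  28 → cabin 8 (new)  [load 28/39]
  24 → cabin 9 (new)  [load 24/39]
  17 → cabin 10 (new)  [load 17/39]
  11 → cabin 8  [load 39/39]
  10 → cabin 6  [load 39/39]
10 cabins opened.

10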